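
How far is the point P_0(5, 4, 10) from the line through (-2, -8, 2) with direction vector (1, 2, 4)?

Direction vector d = (1, 2, 4).
AP = (7, 12, 8); AP·d = 63, |AP|² = 257, |d|² = 21.
distance² = |AP|² − (AP·d)²/|d|² = 257 − 3969/21 = 68, so the distance is 2√17.

2√17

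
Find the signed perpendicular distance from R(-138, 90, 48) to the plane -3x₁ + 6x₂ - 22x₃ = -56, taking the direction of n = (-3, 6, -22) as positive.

-2

n·R − (-56) = -46.
|n| = 23, so the signed distance is -46/23 = -2.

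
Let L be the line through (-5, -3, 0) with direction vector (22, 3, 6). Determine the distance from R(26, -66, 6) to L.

Direction vector d = (22, 3, 6).
AP = (31, -63, 6); AP·d = 529, |AP|² = 4966, |d|² = 529.
distance² = |AP|² − (AP·d)²/|d|² = 4966 − 279841/529 = 4437, so the distance is 3√493.

3√493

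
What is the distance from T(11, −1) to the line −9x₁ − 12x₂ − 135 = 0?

d = |(-9)·11 + (-12)·(-1) − 135| / √(81 + 144) = |-222|/15 = 74/5.

74/5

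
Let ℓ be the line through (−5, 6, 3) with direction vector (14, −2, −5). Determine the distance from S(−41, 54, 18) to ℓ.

Direction vector d = (14, −2, −5).
AP = (−36, 48, 15), and AP × d = (−210, 30, −600).
|AP × d|² = 405000 and |d|² = 225, so the distance is √(405000/225) = √1800 = 30√2.

30√2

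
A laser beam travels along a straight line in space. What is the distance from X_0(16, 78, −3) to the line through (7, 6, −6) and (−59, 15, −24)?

3√586

A direction vector is d = (−66, 9, −18).
AP = (9, 72, 3); AP·d = 0, |AP|² = 5274, |d|² = 4761.
distance² = |AP|² − (AP·d)²/|d|² = 5274 − 0/4761 = 5274, so the distance is 3√586.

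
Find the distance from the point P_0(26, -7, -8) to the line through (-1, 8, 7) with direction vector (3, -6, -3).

3√35

Direction vector d = (3, -6, -3).
AP = (27, -15, -15); AP·d = 216, |AP|² = 1179, |d|² = 54.
distance² = |AP|² − (AP·d)²/|d|² = 1179 − 46656/54 = 315, so the distance is 3√35.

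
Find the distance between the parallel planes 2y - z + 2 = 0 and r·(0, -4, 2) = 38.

17/√5

Divide the second equation by -2 to match normals: 2y - z = -19.
With common normal n = (0, 2, -1) (|n| = √5), the distance is |(-2) − (-19)|/|n| = 17/√5.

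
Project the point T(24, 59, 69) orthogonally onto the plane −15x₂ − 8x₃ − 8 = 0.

The perpendicular from T has direction n = (0, −15, −8): r = (24, 59, 69) + λ(0, −15, −8).
Substitute into the plane: n·(T + λn) = 8 gives -1437 + 289λ = 8, so λ = 5.
Foot = (24, 59, 69) + 5·(0, −15, −8) = (24, −16, 29).

(24, -16, 29)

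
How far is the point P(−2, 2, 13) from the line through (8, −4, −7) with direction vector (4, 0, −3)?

2√34

Direction vector d = (4, 0, −3).
AP = (−10, 6, 20); AP·d = -100, |AP|² = 536, |d|² = 25.
distance² = |AP|² − (AP·d)²/|d|² = 536 − 10000/25 = 136, so the distance is 2√34.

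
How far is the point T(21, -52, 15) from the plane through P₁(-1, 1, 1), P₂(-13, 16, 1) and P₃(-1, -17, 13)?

18/√77

P₁P₂ = (-12, 15, 0) and P₁P₃ = (0, -18, 12), so a normal is n = P₁P₂ × P₁P₃ = (180, 144, 216).
d = |180·21 + 144·(-52) + 216·15 − 180| / √(32400 + 20736 + 46656) = |-648| / (36√77) = 18√77/77.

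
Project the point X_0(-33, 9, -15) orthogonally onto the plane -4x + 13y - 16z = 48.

n = (-4, 13, -16), |n|² = 441, and n·X_0 − 48 = 441.
t = 441/441 = 1, so the foot is X_0 − t·n = (-33, 9, -15) − 1·(-4, 13, -16) = (-29, -4, 1).

(-29, -4, 1)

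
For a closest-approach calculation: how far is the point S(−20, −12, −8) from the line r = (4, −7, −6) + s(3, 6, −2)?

Direction vector d = (3, 6, −2).
AP = (−24, −5, −2); AP·d = -98, |AP|² = 605, |d|² = 49.
distance² = |AP|² − (AP·d)²/|d|² = 605 − 9604/49 = 409, so the distance is √409.

√409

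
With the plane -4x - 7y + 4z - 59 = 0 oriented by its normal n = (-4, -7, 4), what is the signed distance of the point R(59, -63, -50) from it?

-6

n·R − 59 = -54.
|n| = 9, so the signed distance is -54/9 = -6.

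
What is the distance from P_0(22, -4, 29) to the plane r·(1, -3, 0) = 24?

√10

d = |1·22 + (-3)·(-4) − 24| / √(1 + 9 + 0) = |10| / √10 = √10.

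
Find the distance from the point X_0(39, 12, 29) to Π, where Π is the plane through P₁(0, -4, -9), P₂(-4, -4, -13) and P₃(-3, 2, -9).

P₁P₂ = (-4, 0, -4) and P₁P₃ = (-3, 6, 0), so a normal is n = P₁P₂ × P₁P₃ = (24, 12, -24).
Then n·(39, 12, 29) - 168 = 216.
|n| = √(576 + 144 + 576) = 36, so the distance is |216|/36 = 6.

6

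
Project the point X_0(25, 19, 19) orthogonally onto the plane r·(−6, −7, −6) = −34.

(7, -2, 1)

The perpendicular from X_0 has direction n = (−6, −7, −6): r = (25, 19, 19) + t(−6, −7, −6).
Substitute into the plane: n·(X_0 + tn) = -34 gives -397 + 121t = -34, so t = 3.
Foot = (25, 19, 19) + 3·(−6, −7, −6) = (7, −2, 1).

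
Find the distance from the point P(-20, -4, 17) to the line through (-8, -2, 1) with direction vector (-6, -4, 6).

Direction vector d = (-6, -4, 6).
AP = (-12, -2, 16); AP·d = 176, |AP|² = 404, |d|² = 88.
distance² = |AP|² − (AP·d)²/|d|² = 404 − 30976/88 = 52, so the distance is 2√13.

2√13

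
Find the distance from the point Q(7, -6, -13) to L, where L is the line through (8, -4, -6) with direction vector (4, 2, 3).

Direction vector d = (4, 2, 3).
AP = (-1, -2, -7), and AP × d = (8, -25, 6).
|AP × d|² = 725 and |d|² = 29, so the distance is √(725/29) = √25 = 5.

5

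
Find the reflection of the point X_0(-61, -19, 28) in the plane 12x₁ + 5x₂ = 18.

With n = (12, 5, 0), the signed offset is (n·X_0 − 18)/|n|² = -845/169 = -5.
X_0' = X_0 − 2t·n = (-61, -19, 28) − (-10)·(12, 5, 0) = (59, 31, 28).

(59, 31, 28)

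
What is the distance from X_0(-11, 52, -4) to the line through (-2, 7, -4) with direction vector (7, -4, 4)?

9√17

Direction vector d = (7, -4, 4).
AP = (-9, 45, 0); AP·d = -243, |AP|² = 2106, |d|² = 81.
distance² = |AP|² − (AP·d)²/|d|² = 2106 − 59049/81 = 1377, so the distance is 9√17.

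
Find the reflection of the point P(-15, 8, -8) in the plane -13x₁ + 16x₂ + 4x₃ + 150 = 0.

With n = (-13, 16, 4), the signed offset is (n·P − (-150))/|n|² = 441/441 = 1.
P' = P − 2t·n = (-15, 8, -8) − 2·(-13, 16, 4) = (11, -24, -16).

(11, -24, -16)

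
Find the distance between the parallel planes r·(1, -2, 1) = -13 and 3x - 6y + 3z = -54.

Divide the second equation by 3 to match normals: x - 2y + z = -18.
With common normal n = (1, -2, 1) (|n| = √6), the distance is |(-13) − (-18)|/|n| = 5/√6 = 5√6/6.

5/√6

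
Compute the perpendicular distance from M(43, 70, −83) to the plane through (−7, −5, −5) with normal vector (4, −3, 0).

The plane has equation n·(r − (−7, −5, −5)) = 0, i.e. n·r = -13.
Then n·(43, 70, −83) − (−13) = −25.
|n| = √(16 + 9 + 0) = 5, so the distance is |-25|/5 = 5.

5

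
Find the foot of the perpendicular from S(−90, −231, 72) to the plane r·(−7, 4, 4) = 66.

The perpendicular from S has direction n = (−7, 4, 4): r = (−90, −231, 72) + λ(−7, 4, 4).
Substitute into the plane: n·(S + λn) = 66 gives -6 + 81λ = 66, so λ = 8/9.
Foot = (−90, −231, 72) + (8/9)·(−7, 4, 4) = (−866/9, −2047/9, 680/9).

(-866/9, -2047/9, 680/9)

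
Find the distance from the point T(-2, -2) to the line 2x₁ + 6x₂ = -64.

12√10/5

The normal to the line is n = (2, 6) with |n| = 2√10.
|n·T − (-64)| = |-16 − (-64)| = 48, so the distance is 48/(2√10) = 12√10/5.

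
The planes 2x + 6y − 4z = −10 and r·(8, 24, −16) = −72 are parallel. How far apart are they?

Divide the second equation by 4 to match normals: 2x + 6y − 4z = -18.
Both planes have normal n = (2, 6, −4), |n| = 2√14. Any point on the first plane is at distance |(-18) − (-10)|/|n| = 8/(2√14) = 4/√14 from the second.

4/√14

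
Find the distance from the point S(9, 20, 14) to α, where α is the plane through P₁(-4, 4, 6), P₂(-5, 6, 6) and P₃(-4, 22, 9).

P₁P₂ = (-1, 2, 0) and P₁P₃ = (0, 18, 3), so a normal is n = P₁P₂ × P₁P₃ = (6, 3, -18).
n = (6, 3, -18); n·P − (-120) = -18; |n| = 3√41; distance = 18/(3√41) = 6/√41.

6/√41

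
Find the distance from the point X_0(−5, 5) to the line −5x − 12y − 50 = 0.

85/13

The normal to the line is n = (−5, −12) with |n| = 13.
|n·X_0 − 50| = |-35 − 50| = 85, so the distance is 85/13.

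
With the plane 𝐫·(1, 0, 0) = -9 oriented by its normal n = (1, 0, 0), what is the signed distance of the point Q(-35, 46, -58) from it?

-26

n·Q − (-9) = -26.
|n| = 1, so the signed distance is -26/1 = -26.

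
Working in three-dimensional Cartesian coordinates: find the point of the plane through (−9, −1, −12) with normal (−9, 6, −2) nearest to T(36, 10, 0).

(9, 28, -6)

The perpendicular from T has direction n = (−9, 6, −2): r = (36, 10, 0) + λ(−9, 6, −2).
Substitute into the plane: n·(T + λn) = 99 gives -264 + 121λ = 99, so λ = 3.
Foot = (36, 10, 0) + 3·(−9, 6, −2) = (9, 28, −6).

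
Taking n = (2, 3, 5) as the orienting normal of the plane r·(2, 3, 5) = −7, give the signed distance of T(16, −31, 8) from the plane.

-14/√38

n·T − (-7) = -14.
|n| = √38, so the signed distance is -14/√38.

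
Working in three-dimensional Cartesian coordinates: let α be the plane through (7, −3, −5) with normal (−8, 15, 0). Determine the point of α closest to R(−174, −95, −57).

n = (−8, 15, 0), |n|² = 289, and n·R − (-101) = 68.
t = 68/289 = 4/17, so the foot is R − t·n = (−174, −95, −57) − (4/17)·(−8, 15, 0) = (−2926/17, −1675/17, −57).

(-2926/17, -1675/17, -57)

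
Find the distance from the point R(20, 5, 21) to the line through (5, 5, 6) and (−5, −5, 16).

A direction vector is d = (−10, −10, 10).
AP = (15, 0, 15), and AP × d = (150, −300, −150).
|AP × d|² = 135000 and |d|² = 300, so the distance is √(135000/300) = √450 = 15√2.

15√2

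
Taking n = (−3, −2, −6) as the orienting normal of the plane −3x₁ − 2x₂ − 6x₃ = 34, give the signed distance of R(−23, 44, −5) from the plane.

n·R − 34 = -23.
|n| = 7, so the signed distance is -23/7.

-23/7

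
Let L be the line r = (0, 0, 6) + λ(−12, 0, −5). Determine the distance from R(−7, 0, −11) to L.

Direction vector d = (−12, 0, −5).
AP = (−7, 0, −17); AP·d = 169, |AP|² = 338, |d|² = 169.
distance² = |AP|² − (AP·d)²/|d|² = 338 − 28561/169 = 169, so the distance is 13.

13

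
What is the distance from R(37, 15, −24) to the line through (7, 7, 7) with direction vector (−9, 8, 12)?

Direction vector d = (−9, 8, 12).
AP = (30, 8, −31); AP·d = -578, |AP|² = 1925, |d|² = 289.
distance² = |AP|² − (AP·d)²/|d|² = 1925 − 334084/289 = 769, so the distance is √769.

√769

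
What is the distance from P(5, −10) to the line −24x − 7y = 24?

74/25

The normal to the line is n = (−24, −7) with |n| = 25.
|n·P − 24| = |-50 − 24| = 74, so the distance is 74/25.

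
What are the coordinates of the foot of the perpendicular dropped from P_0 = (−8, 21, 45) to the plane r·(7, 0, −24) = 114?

(6, 21, -3)

The perpendicular from P_0 has direction n = (7, 0, −24): r = (−8, 21, 45) + μ(7, 0, −24).
Substitute into the plane: n·(P_0 + μn) = 114 gives -1136 + 625μ = 114, so μ = 2.
Foot = (−8, 21, 45) + 2·(7, 0, −24) = (6, 21, −3).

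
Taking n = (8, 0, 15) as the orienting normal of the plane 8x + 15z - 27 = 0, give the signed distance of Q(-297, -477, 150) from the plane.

n·Q − 27 = -153.
|n| = 17, so the signed distance is -153/17 = -9.

-9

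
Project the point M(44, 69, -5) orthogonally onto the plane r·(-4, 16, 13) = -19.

The perpendicular from M has direction n = (-4, 16, 13): r = (44, 69, -5) + μ(-4, 16, 13).
Substitute into the plane: n·(M + μn) = -19 gives 863 + 441μ = -19, so μ = -2.
Foot = (44, 69, -5) + (-2)·(-4, 16, 13) = (52, 37, -31).

(52, 37, -31)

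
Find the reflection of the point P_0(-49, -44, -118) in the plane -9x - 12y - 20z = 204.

With n = (-9, -12, -20), the signed offset is (n·P_0 − 204)/|n|² = 3125/625 = 5.
P_0' = P_0 − 2t·n = (-49, -44, -118) − 10·(-9, -12, -20) = (41, 76, 82).

(41, 76, 82)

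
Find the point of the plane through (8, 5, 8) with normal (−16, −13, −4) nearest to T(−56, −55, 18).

(8, -3, 34)

The perpendicular from T has direction n = (−16, −13, −4): r = (−56, −55, 18) + t(−16, −13, −4).
Substitute into the plane: n·(T + tn) = -225 gives 1539 + 441t = -225, so t = -4.
Foot = (−56, −55, 18) + (-4)·(−16, −13, −4) = (8, −3, 34).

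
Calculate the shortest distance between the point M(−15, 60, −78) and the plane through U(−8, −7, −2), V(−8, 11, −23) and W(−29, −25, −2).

5

UV = (0, 18, −21) and UW = (−21, −18, 0), so a normal is n = UV × UW = (−378, 441, 378).
n = (−378, 441, 378); n·P − (-819) = 3465; |n| = 693; distance = 3465/693 = 5.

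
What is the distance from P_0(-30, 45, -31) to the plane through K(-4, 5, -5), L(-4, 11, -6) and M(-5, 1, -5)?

KL = (0, 6, -1) and KM = (-1, -4, 0), so a normal is n = KL × KM = (-4, 1, 6).
d = |(-4)·(-30) + 1·45 + 6·(-31) − (-9)| / √(16 + 1 + 36) = |-12| / √53 = 12√53/53.

12√53/53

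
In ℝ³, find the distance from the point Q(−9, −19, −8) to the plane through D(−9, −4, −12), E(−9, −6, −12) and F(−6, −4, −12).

DE = (0, −2, 0) and DF = (3, 0, 0), so a normal is n = DE × DF = (0, 0, 6).
Then n·(−9, −19, −8) − (−72) = 24.
|n| = √(0 + 0 + 36) = 6, so the distance is |24|/6 = 4.

4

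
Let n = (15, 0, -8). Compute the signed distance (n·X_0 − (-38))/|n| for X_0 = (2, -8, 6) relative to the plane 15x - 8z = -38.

n·X_0 − (-38) = 20.
|n| = 17, so the signed distance is 20/17.

20/17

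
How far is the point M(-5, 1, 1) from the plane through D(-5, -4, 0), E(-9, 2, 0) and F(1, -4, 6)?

7/√22

DE = (-4, 6, 0) and DF = (6, 0, 6), so a normal is n = DE × DF = (36, 24, -36).
n = (36, 24, -36); n·P − (-276) = 84; |n| = 12√22; distance = 84/(12√22) = 7/√22.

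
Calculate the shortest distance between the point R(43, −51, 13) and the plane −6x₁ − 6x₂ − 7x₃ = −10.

Normal vector n = (−6, −6, −7), and n·(43, −51, 13) − (−10) = −33.
|n| = √(36 + 36 + 49) = 11, so the distance is |-33|/11 = 3.

3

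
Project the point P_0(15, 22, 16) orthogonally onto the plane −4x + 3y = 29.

The perpendicular from P_0 has direction n = (−4, 3, 0): r = (15, 22, 16) + μ(−4, 3, 0).
Substitute into the plane: n·(P_0 + μn) = 29 gives 6 + 25μ = 29, so μ = 23/25.
Foot = (15, 22, 16) + (23/25)·(−4, 3, 0) = (283/25, 619/25, 16).

(283/25, 619/25, 16)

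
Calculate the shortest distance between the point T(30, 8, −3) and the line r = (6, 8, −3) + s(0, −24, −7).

24

Direction vector d = (0, −24, −7).
AP = (24, 0, 0), and AP × d = (0, 168, −576).
|AP × d|² = 360000 and |d|² = 625, so the distance is √(360000/625) = √576 = 24.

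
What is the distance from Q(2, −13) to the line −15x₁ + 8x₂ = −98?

36/17

d = |(-15)·2 + 8·(-13) − (-98)| / √(225 + 64) = |-36|/17 = 36/17.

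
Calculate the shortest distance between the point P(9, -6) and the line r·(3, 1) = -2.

d = |3·9 + 1·(-6) − (-2)| / √(9 + 1) = |23|/√10 = 23/√10.

23√10/10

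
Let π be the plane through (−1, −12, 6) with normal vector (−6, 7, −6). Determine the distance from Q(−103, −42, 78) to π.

The plane has equation n·(r − (−1, −12, 6)) = 0, i.e. n·r = -114.
Then n·(−103, −42, 78) − (−114) = −30.
|n| = √(36 + 49 + 36) = 11, so the distance is |-30|/11 = 30/11.

30/11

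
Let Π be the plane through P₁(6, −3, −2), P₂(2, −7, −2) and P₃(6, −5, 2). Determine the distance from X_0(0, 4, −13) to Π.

5

P₁P₂ = (−4, −4, 0) and P₁P₃ = (0, −2, 4), so a normal is n = P₁P₂ × P₁P₃ = (−16, 16, 8).
n = (−16, 16, 8); n·P − (-160) = 120; |n| = 24; distance = 120/24 = 5.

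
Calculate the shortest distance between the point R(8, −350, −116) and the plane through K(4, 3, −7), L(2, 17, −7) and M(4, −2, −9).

KL = (−2, 14, 0) and KM = (0, −5, −2), so a normal is n = KL × KM = (−28, −4, 10).
d = |(-28)·8 + (-4)·(-350) + 10·(-116) − (-194)| / √(784 + 16 + 100) = |210| / 30 = 7.

7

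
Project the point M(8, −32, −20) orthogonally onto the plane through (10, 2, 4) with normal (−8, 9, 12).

The perpendicular from M has direction n = (−8, 9, 12): r = (8, −32, −20) + t(−8, 9, 12).
Substitute into the plane: n·(M + tn) = -14 gives -592 + 289t = -14, so t = 2.
Foot = (8, −32, −20) + 2·(−8, 9, 12) = (−8, −14, 4).

(-8, -14, 4)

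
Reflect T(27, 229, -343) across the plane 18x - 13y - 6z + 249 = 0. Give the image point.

n = (18, -13, -6), |n|² = 529, n·T − (-249) = -184, so t = -184/529 = -8/23.
Foot F = T − (-8/23)·n = (765/23, 5163/23, -7937/23); the reflection is 2F − T = (909/23, 5059/23, -7985/23).

(909/23, 5059/23, -7985/23)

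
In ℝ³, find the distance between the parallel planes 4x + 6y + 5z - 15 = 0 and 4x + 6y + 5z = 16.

Both planes have normal n = (4, 6, 5), |n| = √77. Any point on the first plane is at distance |16 − 15|/|n| = 1/√77 from the second.

√77/77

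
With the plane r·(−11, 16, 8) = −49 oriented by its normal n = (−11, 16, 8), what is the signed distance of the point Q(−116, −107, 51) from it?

1

n·Q − (-49) = 21.
|n| = 21, so the signed distance is 21/21 = 1.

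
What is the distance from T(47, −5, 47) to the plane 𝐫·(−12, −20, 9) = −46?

d = |(-12)·47 + (-20)·(-5) + 9·47 − (-46)| / √(144 + 400 + 81) = |5| / 25 = 1/5.

1/5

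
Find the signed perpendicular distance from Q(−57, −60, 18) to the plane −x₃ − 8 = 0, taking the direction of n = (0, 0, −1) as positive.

-26

n·Q − 8 = -26.
|n| = 1, so the signed distance is -26/1 = -26.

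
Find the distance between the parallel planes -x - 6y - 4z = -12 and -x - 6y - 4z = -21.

9√53/53

Both planes have normal n = (-1, -6, -4), |n| = √53. Any point on the first plane is at distance |(-21) − (-12)|/|n| = 9/√53 = 9√53/53 from the second.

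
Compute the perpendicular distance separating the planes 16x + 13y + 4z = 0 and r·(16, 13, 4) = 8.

Both planes have normal n = (16, 13, 4), |n| = 21. Any point on the first plane is at distance |8 − 0|/|n| = 8/21 from the second.

8/21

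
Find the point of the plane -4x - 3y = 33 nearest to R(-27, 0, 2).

(-15, 9, 2)

n = (-4, -3, 0), |n|² = 25, and n·R − 33 = 75.
t = 75/25 = 3, so the foot is R − t·n = (-27, 0, 2) − 3·(-4, -3, 0) = (-15, 9, 2).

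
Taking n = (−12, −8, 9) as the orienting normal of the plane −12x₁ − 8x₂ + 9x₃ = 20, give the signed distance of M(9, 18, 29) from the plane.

-11/17

n·M − 20 = -11.
|n| = 17, so the signed distance is -11/17.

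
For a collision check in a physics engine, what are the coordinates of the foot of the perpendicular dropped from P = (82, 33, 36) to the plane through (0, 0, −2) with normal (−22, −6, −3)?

(-6, 9, 24)

n = (−22, −6, −3), |n|² = 529, and n·P − 6 = -2116.
t = -2116/529 = -4, so the foot is P − t·n = (82, 33, 36) − (-4)·(−22, −6, −3) = (−6, 9, 24).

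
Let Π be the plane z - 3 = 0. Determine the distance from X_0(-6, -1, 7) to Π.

d = |1·7 − 3| / √(0 + 0 + 1) = |4| / 1 = 4.

4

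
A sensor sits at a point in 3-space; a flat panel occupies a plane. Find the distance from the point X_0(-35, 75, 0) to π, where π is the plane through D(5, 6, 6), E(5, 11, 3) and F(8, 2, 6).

17/(5√2)

DE = (0, 5, -3) and DF = (3, -4, 0), so a normal is n = DE × DF = (-12, -9, -15).
Then n·(-35, 75, 0) - (-204) = -51.
|n| = √(144 + 81 + 225) = 15√2, so the distance is |-51|/(15√2) = 17/(5√2).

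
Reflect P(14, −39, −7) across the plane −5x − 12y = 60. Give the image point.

(34, 9, -7)

n = (−5, −12, 0), |n|² = 169, n·P − 60 = 338, so t = 338/169 = 2.
Foot F = P − 2·n = (24, −15, −7); the reflection is 2F − P = (34, 9, −7).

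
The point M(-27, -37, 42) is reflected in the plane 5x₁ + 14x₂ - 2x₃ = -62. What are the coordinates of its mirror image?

With n = (5, 14, -2), the signed offset is (n·M − (-62))/|n|² = -675/225 = -3.
M' = M − 2t·n = (-27, -37, 42) − (-6)·(5, 14, -2) = (3, 47, 30).

(3, 47, 30)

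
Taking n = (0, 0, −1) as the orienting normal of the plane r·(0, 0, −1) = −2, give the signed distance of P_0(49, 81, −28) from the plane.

n·P_0 − (-2) = 30.
|n| = 1, so the signed distance is 30/1 = 30.

30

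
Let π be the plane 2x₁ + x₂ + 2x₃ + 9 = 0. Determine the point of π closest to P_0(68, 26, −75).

The perpendicular from P_0 has direction n = (2, 1, 2): r = (68, 26, −75) + t(2, 1, 2).
Substitute into the plane: n·(P_0 + tn) = -9 gives 12 + 9t = -9, so t = -7/3.
Foot = (68, 26, −75) + (-7/3)·(2, 1, 2) = (190/3, 71/3, −239/3).

(190/3, 71/3, -239/3)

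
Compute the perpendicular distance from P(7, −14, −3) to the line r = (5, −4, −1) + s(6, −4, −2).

Direction vector d = (6, −4, −2).
AP = (2, −10, −2); AP·d = 56, |AP|² = 108, |d|² = 56.
distance² = |AP|² − (AP·d)²/|d|² = 108 − 3136/56 = 52, so the distance is 2√13.

2√13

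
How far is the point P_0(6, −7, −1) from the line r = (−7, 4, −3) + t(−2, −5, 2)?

Direction vector d = (−2, −5, 2).
AP = (13, −11, 2); AP·d = 33, |AP|² = 294, |d|² = 33.
distance² = |AP|² − (AP·d)²/|d|² = 294 − 1089/33 = 261, so the distance is 3√29.

3√29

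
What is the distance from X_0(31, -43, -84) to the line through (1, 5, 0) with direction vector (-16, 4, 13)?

Direction vector d = (-16, 4, 13).
AP = (30, -48, -84); AP·d = -1764, |AP|² = 10260, |d|² = 441.
distance² = |AP|² − (AP·d)²/|d|² = 10260 − 3111696/441 = 3204, so the distance is 6√89.

6√89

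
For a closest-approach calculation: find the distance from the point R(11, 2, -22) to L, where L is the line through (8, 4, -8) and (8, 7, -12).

A direction vector is d = (0, 3, -4).
AP = (3, -2, -14); AP·d = 50, |AP|² = 209, |d|² = 25.
distance² = |AP|² − (AP·d)²/|d|² = 209 − 2500/25 = 109, so the distance is √109.

√109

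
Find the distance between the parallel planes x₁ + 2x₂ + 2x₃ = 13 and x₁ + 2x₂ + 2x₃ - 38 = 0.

25/3

With common normal n = (1, 2, 2) (|n| = 3), the distance is |13 − 38|/|n| = 25/3.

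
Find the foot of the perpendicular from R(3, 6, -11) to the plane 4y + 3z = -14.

(3, 26/5, -58/5)

n = (0, 4, 3), |n|² = 25, and n·R − (-14) = 5.
t = 5/25 = 1/5, so the foot is R − t·n = (3, 6, -11) − (1/5)·(0, 4, 3) = (3, 26/5, -58/5).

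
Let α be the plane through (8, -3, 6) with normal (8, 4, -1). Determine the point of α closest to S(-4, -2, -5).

The perpendicular from S has direction n = (8, 4, -1): r = (-4, -2, -5) + λ(8, 4, -1).
Substitute into the plane: n·(S + λn) = 46 gives -35 + 81λ = 46, so λ = 1.
Foot = (-4, -2, -5) + 1·(8, 4, -1) = (4, 2, -6).

(4, 2, -6)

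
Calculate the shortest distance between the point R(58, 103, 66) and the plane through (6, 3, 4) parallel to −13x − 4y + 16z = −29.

4

Parallel planes share the normal n = (−13, −4, 16); since (6, 3, 4) lies on the plane, its equation is −13x − 4y + 16z = -26.
Then n·(58, 103, 66) − (−26) = −84.
|n| = √(169 + 16 + 256) = 21, so the distance is |-84|/21 = 4.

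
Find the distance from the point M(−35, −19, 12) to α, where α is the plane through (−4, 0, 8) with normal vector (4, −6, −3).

22/√61

The plane has equation n·(r − (−4, 0, 8)) = 0, i.e. n·r = -40.
d = |4·(-35) + (-6)·(-19) + (-3)·12 − (-40)| / √(16 + 36 + 9) = |-22| / √61 = 22√61/61.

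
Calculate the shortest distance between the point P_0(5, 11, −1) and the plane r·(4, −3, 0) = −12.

n = (4, −3, 0); n·P − (-12) = -1; |n| = 5; distance = 1/5.

1/5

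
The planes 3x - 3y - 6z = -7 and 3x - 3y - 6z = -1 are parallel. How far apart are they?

With common normal n = (3, -3, -6) (|n| = 3√6), the distance is |(-7) − (-1)|/|n| = 6/(3√6) = √6/3.

2/√6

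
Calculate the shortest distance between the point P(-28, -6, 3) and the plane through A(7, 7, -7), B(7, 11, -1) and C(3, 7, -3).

11√17/17

AB = (0, 4, 6) and AC = (-4, 0, 4), so a normal is n = AB × AC = (16, -24, 16).
Then n·(-28, -6, 3) - (-168) = -88.
|n| = √(256 + 576 + 256) = 8√17, so the distance is |-88|/(8√17) = 11√17/17.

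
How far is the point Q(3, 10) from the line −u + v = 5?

√2

d = |(-1)·3 + 1·10 − 5| / √(1 + 1) = |2|/√2 = √2.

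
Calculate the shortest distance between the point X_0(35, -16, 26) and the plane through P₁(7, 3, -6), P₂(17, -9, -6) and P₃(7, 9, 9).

P₁P₂ = (10, -12, 0) and P₁P₃ = (0, 6, 15), so a normal is n = P₁P₂ × P₁P₃ = (-180, -150, 60).
d = |(-180)·35 + (-150)·(-16) + 60·26 − (-2070)| / √(32400 + 22500 + 3600) = |-270| / (30√65) = 9√65/65.

9√65/65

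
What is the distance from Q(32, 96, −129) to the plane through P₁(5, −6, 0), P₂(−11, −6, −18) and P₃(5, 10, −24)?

P₁P₂ = (−16, 0, −18) and P₁P₃ = (0, 16, −24), so a normal is n = P₁P₂ × P₁P₃ = (288, −384, −256).
Then n·(32, 96, −129) − 3744 = 1632.
|n| = √(82944 + 147456 + 65536) = 544, so the distance is |1632|/544 = 3.

3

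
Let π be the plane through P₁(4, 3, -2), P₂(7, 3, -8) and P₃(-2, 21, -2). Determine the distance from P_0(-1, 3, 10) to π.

P₁P₂ = (3, 0, -6) and P₁P₃ = (-6, 18, 0), so a normal is n = P₁P₂ × P₁P₃ = (108, 36, 54).
Then n·(-1, 3, 10) - 432 = 108.
|n| = √(11664 + 1296 + 2916) = 126, so the distance is |108|/126 = 6/7.

6/7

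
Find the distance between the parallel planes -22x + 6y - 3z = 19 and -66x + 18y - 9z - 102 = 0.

15/23

Divide the second equation by 3 to match normals: -22x + 6y - 3z = 34.
Both planes have normal n = (-22, 6, -3), |n| = 23. Any point on the first plane is at distance |34 − 19|/|n| = 15/23 from the second.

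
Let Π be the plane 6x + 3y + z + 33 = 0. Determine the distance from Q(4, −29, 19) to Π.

Normal vector n = (6, 3, 1), and n·(4, −29, 19) − (−33) = −11.
|n| = √(36 + 9 + 1) = √46, so the distance is |-11|/√46 = 11√46/46.

11√46/46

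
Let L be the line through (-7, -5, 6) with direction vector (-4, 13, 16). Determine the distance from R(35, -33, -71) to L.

Direction vector d = (-4, 13, 16).
AP = (42, -28, -77), and AP × d = (553, -364, 434).
|AP × d|² = 626661 and |d|² = 441, so the distance is √(626661/441) = √1421 = 7√29.

7√29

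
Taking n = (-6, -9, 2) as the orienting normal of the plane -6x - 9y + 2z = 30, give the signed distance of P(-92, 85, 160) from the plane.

7

n·P − 30 = 77.
|n| = 11, so the signed distance is 77/11 = 7.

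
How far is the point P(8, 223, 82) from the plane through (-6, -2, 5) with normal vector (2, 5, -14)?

The plane has equation n·(r − (-6, -2, 5)) = 0, i.e. n·r = -92.
n = (2, 5, -14); n·P − (-92) = 75; |n| = 15; distance = 75/15 = 5.

5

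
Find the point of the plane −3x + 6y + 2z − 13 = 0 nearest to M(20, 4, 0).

n = (−3, 6, 2), |n|² = 49, and n·M − 13 = -49.
t = -49/49 = -1, so the foot is M − t·n = (20, 4, 0) − (-1)·(−3, 6, 2) = (17, 10, 2).

(17, 10, 2)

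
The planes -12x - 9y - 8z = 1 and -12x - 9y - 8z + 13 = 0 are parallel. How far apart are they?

14/17

With common normal n = (-12, -9, -8) (|n| = 17), the distance is |1 − (-13)|/|n| = 14/17.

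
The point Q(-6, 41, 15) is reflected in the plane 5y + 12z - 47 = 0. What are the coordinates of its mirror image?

n = (0, 5, 12), |n|² = 169, n·Q − 47 = 338, so t = 338/169 = 2.
Foot F = Q − 2·n = (-6, 31, -9); the reflection is 2F − Q = (-6, 21, -33).

(-6, 21, -33)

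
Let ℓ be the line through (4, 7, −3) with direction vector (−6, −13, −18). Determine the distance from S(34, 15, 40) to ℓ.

Direction vector d = (−6, −13, −18).
AP = (30, 8, 43), and AP × d = (415, 282, −342).
|AP × d|² = 368713 and |d|² = 529, so the distance is √(368713/529) = √697.

√697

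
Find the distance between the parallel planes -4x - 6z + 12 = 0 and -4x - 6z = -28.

With common normal n = (-4, 0, -6) (|n| = 2√13), the distance is |(-12) − (-28)|/|n| = 16/(2√13) = 8/√13.

8/√13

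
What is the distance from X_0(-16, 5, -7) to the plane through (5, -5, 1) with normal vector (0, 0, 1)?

8

The plane has equation n·(r − (5, -5, 1)) = 0, i.e. n·r = 1.
Then n·(-16, 5, -7) - 1 = -8.
|n| = √(0 + 0 + 1) = 1, so the distance is |-8|/1 = 8.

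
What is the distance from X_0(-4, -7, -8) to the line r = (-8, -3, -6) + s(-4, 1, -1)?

3√2

Direction vector d = (-4, 1, -1).
AP = (4, -4, -2), and AP × d = (6, 12, -12).
|AP × d|² = 324 and |d|² = 18, so the distance is √(324/18) = √18 = 3√2.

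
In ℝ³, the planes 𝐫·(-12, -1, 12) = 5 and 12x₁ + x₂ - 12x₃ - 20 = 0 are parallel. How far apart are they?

Divide the second equation by -1 to match normals: -12x₁ - x₂ + 12x₃ = -20.
With common normal n = (-12, -1, 12) (|n| = 17), the distance is |5 − (-20)|/|n| = 25/17.

25/17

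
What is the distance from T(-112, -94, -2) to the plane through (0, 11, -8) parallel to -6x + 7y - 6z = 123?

Parallel planes share the normal n = (-6, 7, -6); since (0, 11, -8) lies on the plane, its equation is -6x + 7y - 6z = 125.
d = |(-6)·(-112) + 7·(-94) + (-6)·(-2) − 125| / √(36 + 49 + 36) = |-99| / 11 = 9.

9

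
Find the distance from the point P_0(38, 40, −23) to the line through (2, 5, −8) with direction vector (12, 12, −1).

Direction vector d = (12, 12, −1).
AP = (36, 35, −15); AP·d = 867, |AP|² = 2746, |d|² = 289.
distance² = |AP|² − (AP·d)²/|d|² = 2746 − 751689/289 = 145, so the distance is √145.

√145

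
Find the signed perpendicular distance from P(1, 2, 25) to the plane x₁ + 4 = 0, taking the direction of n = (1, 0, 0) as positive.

5

n·P − (-4) = 5.
|n| = 1, so the signed distance is 5/1 = 5.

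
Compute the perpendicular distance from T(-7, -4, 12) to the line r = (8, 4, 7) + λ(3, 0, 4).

17

Direction vector d = (3, 0, 4).
AP = (-15, -8, 5), and AP × d = (-32, 75, 24).
|AP × d|² = 7225 and |d|² = 25, so the distance is √(7225/25) = √289 = 17.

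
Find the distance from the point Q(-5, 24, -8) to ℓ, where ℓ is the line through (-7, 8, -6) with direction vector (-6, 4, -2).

Direction vector d = (-6, 4, -2).
AP = (2, 16, -2), and AP × d = (-24, 16, 104).
|AP × d|² = 11648 and |d|² = 56, so the distance is √(11648/56) = √208 = 4√13.

4√13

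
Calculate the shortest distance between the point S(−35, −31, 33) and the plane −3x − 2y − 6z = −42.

d = |(-3)·(-35) + (-2)·(-31) + (-6)·33 − (-42)| / √(9 + 4 + 36) = |11| / 7 = 11/7.

11/7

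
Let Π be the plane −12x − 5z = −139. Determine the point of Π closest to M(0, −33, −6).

n = (−12, 0, −5), |n|² = 169, and n·M − (-139) = 169.
t = 169/169 = 1, so the foot is M − t·n = (0, −33, −6) − 1·(−12, 0, −5) = (12, −33, −1).

(12, -33, -1)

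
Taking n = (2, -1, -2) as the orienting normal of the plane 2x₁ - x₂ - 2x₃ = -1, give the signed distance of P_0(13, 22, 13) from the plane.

-7

n·P_0 − (-1) = -21.
|n| = 3, so the signed distance is -21/3 = -7.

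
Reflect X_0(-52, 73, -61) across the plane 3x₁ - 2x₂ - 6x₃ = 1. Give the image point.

n = (3, -2, -6), |n|² = 49, n·X_0 − 1 = 63, so t = 63/49 = 9/7.
Foot F = X_0 − (9/7)·n = (-391/7, 529/7, -373/7); the reflection is 2F − X_0 = (-418/7, 547/7, -319/7).

(-418/7, 547/7, -319/7)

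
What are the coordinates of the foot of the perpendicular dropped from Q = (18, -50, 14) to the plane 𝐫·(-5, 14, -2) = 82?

(-2, 6, 6)

n = (-5, 14, -2), |n|² = 225, and n·Q − 82 = -900.
t = -900/225 = -4, so the foot is Q − t·n = (18, -50, 14) − (-4)·(-5, 14, -2) = (-2, 6, 6).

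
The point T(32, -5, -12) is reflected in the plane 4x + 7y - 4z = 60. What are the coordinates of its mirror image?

(24, -19, -4)

n = (4, 7, -4), |n|² = 81, n·T − 60 = 81, so t = 81/81 = 1.
Foot F = T − 1·n = (28, -12, -8); the reflection is 2F − T = (24, -19, -4).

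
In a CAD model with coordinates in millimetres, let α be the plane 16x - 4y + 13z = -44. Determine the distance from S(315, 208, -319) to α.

5

Normal vector n = (16, -4, 13), and n·(315, 208, -319) - (-44) = 105.
|n| = √(256 + 16 + 169) = 21, so the distance is |105|/21 = 5.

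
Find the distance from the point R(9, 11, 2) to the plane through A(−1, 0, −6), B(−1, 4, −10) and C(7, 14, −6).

2/3

AB = (0, 4, −4) and AC = (8, 14, 0), so a normal is n = AB × AC = (56, −32, −32).
d = |56·9 + (-32)·11 + (-32)·2 − 136| / √(3136 + 1024 + 1024) = |-48| / 72 = 2/3.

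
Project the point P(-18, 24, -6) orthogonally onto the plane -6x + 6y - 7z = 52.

(-6, 12, 8)

The perpendicular from P has direction n = (-6, 6, -7): r = (-18, 24, -6) + t(-6, 6, -7).
Substitute into the plane: n·(P + tn) = 52 gives 294 + 121t = 52, so t = -2.
Foot = (-18, 24, -6) + (-2)·(-6, 6, -7) = (-6, 12, 8).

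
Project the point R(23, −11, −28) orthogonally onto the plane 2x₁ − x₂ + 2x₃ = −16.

(173/9, -82/9, -286/9)

The perpendicular from R has direction n = (2, −1, 2): r = (23, −11, −28) + t(2, −1, 2).
Substitute into the plane: n·(R + tn) = -16 gives 1 + 9t = -16, so t = -17/9.
Foot = (23, −11, −28) + (-17/9)·(2, −1, 2) = (173/9, −82/9, −286/9).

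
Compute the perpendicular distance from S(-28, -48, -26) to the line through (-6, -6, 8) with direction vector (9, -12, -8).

Direction vector d = (9, -12, -8).
AP = (-22, -42, -34), and AP × d = (-72, -482, 642).
|AP × d|² = 649672 and |d|² = 289, so the distance is √(649672/289) = √2248 = 2√562.

2√562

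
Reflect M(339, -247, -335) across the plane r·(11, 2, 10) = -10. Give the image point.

With n = (11, 2, 10), the signed offset is (n·M − (-10))/|n|² = -105/225 = -7/15.
M' = M − 2t·n = (339, -247, -335) − (-14/15)·(11, 2, 10) = (5239/15, -3677/15, -977/3).

(5239/15, -3677/15, -977/3)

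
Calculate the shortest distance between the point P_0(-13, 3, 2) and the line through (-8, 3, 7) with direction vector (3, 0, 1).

Direction vector d = (3, 0, 1).
AP = (-5, 0, -5), and AP × d = (0, -10, 0).
|AP × d|² = 100 and |d|² = 10, so the distance is √(100/10) = √10.

√10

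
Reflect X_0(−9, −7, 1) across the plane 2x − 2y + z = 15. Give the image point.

(-1, -15, 5)

With n = (2, −2, 1), the signed offset is (n·X_0 − 15)/|n|² = -18/9 = -2.
X_0' = X_0 − 2t·n = (−9, −7, 1) − (-4)·(2, −2, 1) = (−1, −15, 5).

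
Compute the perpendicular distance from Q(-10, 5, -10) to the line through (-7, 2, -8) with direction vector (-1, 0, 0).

Direction vector d = (-1, 0, 0).
AP = (-3, 3, -2), and AP × d = (0, 2, 3).
|AP × d|² = 13 and |d|² = 1, so the distance is √13.

√13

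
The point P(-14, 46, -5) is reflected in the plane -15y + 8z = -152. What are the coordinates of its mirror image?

(-14, -14, 27)

With n = (0, -15, 8), the signed offset is (n·P − (-152))/|n|² = -578/289 = -2.
P' = P − 2t·n = (-14, 46, -5) − (-4)·(0, -15, 8) = (-14, -14, 27).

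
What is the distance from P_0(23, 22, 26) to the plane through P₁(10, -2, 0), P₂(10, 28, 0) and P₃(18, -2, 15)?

13/17

P₁P₂ = (0, 30, 0) and P₁P₃ = (8, 0, 15), so a normal is n = P₁P₂ × P₁P₃ = (450, 0, -240).
Then n·(23, 22, 26) - 4500 = -390.
|n| = √(202500 + 0 + 57600) = 510, so the distance is |-390|/510 = 13/17.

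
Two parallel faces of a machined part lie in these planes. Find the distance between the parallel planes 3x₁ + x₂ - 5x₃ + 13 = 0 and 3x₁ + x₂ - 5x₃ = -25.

12/√35

Both planes have normal n = (3, 1, -5), |n| = √35. Any point on the first plane is at distance |(-25) − (-13)|/|n| = 12/√35 = 12√35/35 from the second.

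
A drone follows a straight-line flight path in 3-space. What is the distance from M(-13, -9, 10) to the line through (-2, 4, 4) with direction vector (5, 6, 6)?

√229

Direction vector d = (5, 6, 6).
AP = (-11, -13, 6), and AP × d = (-114, 96, -1).
|AP × d|² = 22213 and |d|² = 97, so the distance is √(22213/97) = √229.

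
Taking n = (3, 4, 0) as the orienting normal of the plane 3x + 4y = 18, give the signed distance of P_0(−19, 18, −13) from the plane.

-3/5

n·P_0 − 18 = -3.
|n| = 5, so the signed distance is -3/5.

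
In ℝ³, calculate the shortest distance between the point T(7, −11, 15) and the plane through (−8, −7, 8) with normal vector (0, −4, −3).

1

The plane has equation n·(r − (−8, −7, 8)) = 0, i.e. n·r = 4.
Then n·(7, −11, 15) − 4 = −5.
|n| = √(0 + 16 + 9) = 5, so the distance is |-5|/5 = 1.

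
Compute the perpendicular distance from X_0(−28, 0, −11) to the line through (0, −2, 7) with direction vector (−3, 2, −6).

2√82

Direction vector d = (−3, 2, −6).
AP = (−28, 2, −18), and AP × d = (24, −114, −50).
|AP × d|² = 16072 and |d|² = 49, so the distance is √(16072/49) = √328 = 2√82.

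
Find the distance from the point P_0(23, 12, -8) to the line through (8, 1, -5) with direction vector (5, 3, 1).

Direction vector d = (5, 3, 1).
AP = (15, 11, -3), and AP × d = (20, -30, -10).
|AP × d|² = 1400 and |d|² = 35, so the distance is √(1400/35) = √40 = 2√10.

2√10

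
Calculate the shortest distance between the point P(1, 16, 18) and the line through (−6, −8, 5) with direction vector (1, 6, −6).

Direction vector d = (1, 6, −6).
AP = (7, 24, 13), and AP × d = (−222, 55, 18).
|AP × d|² = 52633 and |d|² = 73, so the distance is √(52633/73) = √721.

√721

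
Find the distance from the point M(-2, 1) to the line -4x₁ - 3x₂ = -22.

27/5

The normal to the line is n = (-4, -3) with |n| = 5.
|n·M − (-22)| = |5 − (-22)| = 27, so the distance is 27/5.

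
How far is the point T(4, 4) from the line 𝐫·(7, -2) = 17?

The normal to the line is n = (7, -2) with |n| = √53.
|n·T − 17| = |20 − 17| = 3, so the distance is 3/√53 = 3√53/53.

3/√53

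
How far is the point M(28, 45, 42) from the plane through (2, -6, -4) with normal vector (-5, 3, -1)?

23/√35

The plane has equation n·(r − (2, -6, -4)) = 0, i.e. n·r = -24.
d = |(-5)·28 + 3·45 + (-1)·42 − (-24)| / √(25 + 9 + 1) = |-23| / √35 = 23√35/35.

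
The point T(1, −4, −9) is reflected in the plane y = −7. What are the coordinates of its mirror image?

n = (0, 1, 0), |n|² = 1, n·T − (-7) = 3, so t = 3/1 = 3.
Foot F = T − 3·n = (1, −7, −9); the reflection is 2F − T = (1, −10, −9).

(1, -10, -9)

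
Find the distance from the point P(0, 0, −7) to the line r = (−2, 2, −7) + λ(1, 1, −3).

2√2

Direction vector d = (1, 1, −3).
AP = (2, −2, 0); AP·d = 0, |AP|² = 8, |d|² = 11.
distance² = |AP|² − (AP·d)²/|d|² = 8 − 0/11 = 8, so the distance is 2√2.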